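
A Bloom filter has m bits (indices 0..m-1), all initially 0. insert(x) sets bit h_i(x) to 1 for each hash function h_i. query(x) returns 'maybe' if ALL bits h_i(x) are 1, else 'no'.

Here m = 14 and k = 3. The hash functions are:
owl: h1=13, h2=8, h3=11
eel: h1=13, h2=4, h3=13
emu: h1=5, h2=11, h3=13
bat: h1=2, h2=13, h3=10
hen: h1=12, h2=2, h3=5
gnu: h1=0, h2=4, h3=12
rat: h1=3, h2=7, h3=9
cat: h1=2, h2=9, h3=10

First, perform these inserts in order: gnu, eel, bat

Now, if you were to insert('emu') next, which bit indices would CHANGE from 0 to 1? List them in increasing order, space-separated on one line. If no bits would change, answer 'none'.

Answer: 5 11

Derivation:
Start: bits=00000000000000
After insert 'gnu': sets bits 0 4 12 -> bits=10001000000010
After insert 'eel': sets bits 4 13 -> bits=10001000000011
After insert 'bat': sets bits 2 10 13 -> bits=10101000001011
insert 'emu' would touch bits 5 11 13; currently bit5=0, bit11=0, bit13=1
Bits that are 0 among those (would change 0->1): 5 11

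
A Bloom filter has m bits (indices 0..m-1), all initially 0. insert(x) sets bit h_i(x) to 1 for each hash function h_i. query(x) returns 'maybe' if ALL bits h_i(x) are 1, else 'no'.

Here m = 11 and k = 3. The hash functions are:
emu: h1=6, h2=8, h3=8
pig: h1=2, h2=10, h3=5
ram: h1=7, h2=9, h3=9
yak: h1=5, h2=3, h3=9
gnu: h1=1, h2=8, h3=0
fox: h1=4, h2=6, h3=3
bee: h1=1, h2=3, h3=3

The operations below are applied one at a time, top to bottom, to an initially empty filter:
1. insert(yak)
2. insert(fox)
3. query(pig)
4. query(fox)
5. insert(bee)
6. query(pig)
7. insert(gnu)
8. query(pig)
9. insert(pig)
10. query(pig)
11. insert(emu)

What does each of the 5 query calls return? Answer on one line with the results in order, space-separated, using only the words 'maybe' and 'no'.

Start: bits=00000000000
Op 1: insert yak -> sets bits 3 5 9 -> bits=00010100010
Op 2: insert fox -> sets bits 3 4 6 -> bits=00011110010
Op 3: query pig -> checks bit2=0, bit5=1, bit10=0 (has a 0) -> no
Op 4: query fox -> checks bit3=1, bit4=1, bit6=1 (all 1) -> maybe
Op 5: insert bee -> sets bits 1 3 -> bits=01011110010
Op 6: query pig -> checks bit2=0, bit5=1, bit10=0 (has a 0) -> no
Op 7: insert gnu -> sets bits 0 1 8 -> bits=11011110110
Op 8: query pig -> checks bit2=0, bit5=1, bit10=0 (has a 0) -> no
Op 9: insert pig -> sets bits 2 5 10 -> bits=11111110111
Op 10: query pig -> checks bit2=1, bit5=1, bit10=1 (all 1) -> maybe
Op 11: insert emu -> sets bits 6 8 -> bits=11111110111
Query results in order: no maybe no no maybe

Answer: no maybe no no maybe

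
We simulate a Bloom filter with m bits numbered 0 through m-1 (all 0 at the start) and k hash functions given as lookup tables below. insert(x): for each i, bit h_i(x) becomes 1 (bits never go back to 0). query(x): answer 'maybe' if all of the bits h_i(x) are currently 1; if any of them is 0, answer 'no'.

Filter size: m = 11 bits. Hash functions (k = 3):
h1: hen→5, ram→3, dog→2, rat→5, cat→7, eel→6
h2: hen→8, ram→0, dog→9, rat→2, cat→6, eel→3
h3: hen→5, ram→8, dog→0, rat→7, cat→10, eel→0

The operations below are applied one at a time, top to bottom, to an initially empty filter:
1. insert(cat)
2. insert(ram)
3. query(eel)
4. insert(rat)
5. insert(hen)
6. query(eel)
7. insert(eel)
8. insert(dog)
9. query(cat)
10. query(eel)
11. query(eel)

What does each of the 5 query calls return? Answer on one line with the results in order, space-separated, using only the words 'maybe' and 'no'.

Answer: maybe maybe maybe maybe maybe

Derivation:
Start: bits=00000000000
Op 1: insert cat -> sets bits 6 7 10 -> bits=00000011001
Op 2: insert ram -> sets bits 0 3 8 -> bits=10010011101
Op 3: query eel -> checks bit0=1, bit3=1, bit6=1 (all 1) -> maybe
Op 4: insert rat -> sets bits 2 5 7 -> bits=10110111101
Op 5: insert hen -> sets bits 5 8 -> bits=10110111101
Op 6: query eel -> checks bit0=1, bit3=1, bit6=1 (all 1) -> maybe
Op 7: insert eel -> sets bits 0 3 6 -> bits=10110111101
Op 8: insert dog -> sets bits 0 2 9 -> bits=10110111111
Op 9: query cat -> checks bit6=1, bit7=1, bit10=1 (all 1) -> maybe
Op 10: query eel -> checks bit0=1, bit3=1, bit6=1 (all 1) -> maybe
Op 11: query eel -> checks bit0=1, bit3=1, bit6=1 (all 1) -> maybe
Query results in order: maybe maybe maybe maybe maybe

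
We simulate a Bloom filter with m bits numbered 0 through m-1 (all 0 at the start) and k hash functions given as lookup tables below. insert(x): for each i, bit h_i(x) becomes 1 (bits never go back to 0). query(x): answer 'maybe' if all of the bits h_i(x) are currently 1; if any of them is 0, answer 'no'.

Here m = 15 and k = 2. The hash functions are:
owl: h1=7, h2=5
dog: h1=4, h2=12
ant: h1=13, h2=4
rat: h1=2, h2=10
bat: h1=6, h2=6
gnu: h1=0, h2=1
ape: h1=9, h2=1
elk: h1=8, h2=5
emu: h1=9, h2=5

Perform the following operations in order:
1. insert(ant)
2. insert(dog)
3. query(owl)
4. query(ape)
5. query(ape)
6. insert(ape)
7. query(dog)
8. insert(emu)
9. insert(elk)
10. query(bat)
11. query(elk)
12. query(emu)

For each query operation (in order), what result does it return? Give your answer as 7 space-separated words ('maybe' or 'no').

Answer: no no no maybe no maybe maybe

Derivation:
Start: bits=000000000000000
Op 1: insert ant -> sets bits 4 13 -> bits=000010000000010
Op 2: insert dog -> sets bits 4 12 -> bits=000010000000110
Op 3: query owl -> checks bit5=0, bit7=0 (has a 0) -> no
Op 4: query ape -> checks bit1=0, bit9=0 (has a 0) -> no
Op 5: query ape -> checks bit1=0, bit9=0 (has a 0) -> no
Op 6: insert ape -> sets bits 1 9 -> bits=010010000100110
Op 7: query dog -> checks bit4=1, bit12=1 (all 1) -> maybe
Op 8: insert emu -> sets bits 5 9 -> bits=010011000100110
Op 9: insert elk -> sets bits 5 8 -> bits=010011001100110
Op 10: query bat -> checks bit6=0 (has a 0) -> no
Op 11: query elk -> checks bit5=1, bit8=1 (all 1) -> maybe
Op 12: query emu -> checks bit5=1, bit9=1 (all 1) -> maybe
Query results in order: no no no maybe no maybe maybe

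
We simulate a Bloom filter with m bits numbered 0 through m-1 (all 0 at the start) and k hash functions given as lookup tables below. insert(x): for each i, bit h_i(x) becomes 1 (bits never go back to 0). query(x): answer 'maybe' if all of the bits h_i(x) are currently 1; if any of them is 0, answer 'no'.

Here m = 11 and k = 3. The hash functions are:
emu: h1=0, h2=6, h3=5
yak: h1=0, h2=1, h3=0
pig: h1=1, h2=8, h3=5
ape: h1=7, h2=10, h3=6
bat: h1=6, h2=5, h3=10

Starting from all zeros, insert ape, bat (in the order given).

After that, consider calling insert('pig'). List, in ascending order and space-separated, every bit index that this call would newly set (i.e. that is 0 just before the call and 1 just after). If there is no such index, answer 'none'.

Answer: 1 8

Derivation:
Start: bits=00000000000
After insert 'ape': sets bits 6 7 10 -> bits=00000011001
After insert 'bat': sets bits 5 6 10 -> bits=00000111001
insert 'pig' would touch bits 1 5 8; currently bit1=0, bit5=1, bit8=0
Bits that are 0 among those (would change 0->1): 1 8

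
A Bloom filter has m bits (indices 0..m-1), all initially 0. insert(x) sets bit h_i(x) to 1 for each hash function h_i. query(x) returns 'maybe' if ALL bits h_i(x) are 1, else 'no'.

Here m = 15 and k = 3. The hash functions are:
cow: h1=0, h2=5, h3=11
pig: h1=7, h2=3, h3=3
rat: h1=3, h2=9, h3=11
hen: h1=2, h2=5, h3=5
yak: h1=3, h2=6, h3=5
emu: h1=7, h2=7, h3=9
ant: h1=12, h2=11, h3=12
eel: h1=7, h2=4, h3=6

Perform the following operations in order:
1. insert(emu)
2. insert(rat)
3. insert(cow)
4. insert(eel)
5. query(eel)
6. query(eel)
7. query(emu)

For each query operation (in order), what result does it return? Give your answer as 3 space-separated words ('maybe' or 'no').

Start: bits=000000000000000
Op 1: insert emu -> sets bits 7 9 -> bits=000000010100000
Op 2: insert rat -> sets bits 3 9 11 -> bits=000100010101000
Op 3: insert cow -> sets bits 0 5 11 -> bits=100101010101000
Op 4: insert eel -> sets bits 4 6 7 -> bits=100111110101000
Op 5: query eel -> checks bit4=1, bit6=1, bit7=1 (all 1) -> maybe
Op 6: query eel -> checks bit4=1, bit6=1, bit7=1 (all 1) -> maybe
Op 7: query emu -> checks bit7=1, bit9=1 (all 1) -> maybe
Query results in order: maybe maybe maybe

Answer: maybe maybe maybe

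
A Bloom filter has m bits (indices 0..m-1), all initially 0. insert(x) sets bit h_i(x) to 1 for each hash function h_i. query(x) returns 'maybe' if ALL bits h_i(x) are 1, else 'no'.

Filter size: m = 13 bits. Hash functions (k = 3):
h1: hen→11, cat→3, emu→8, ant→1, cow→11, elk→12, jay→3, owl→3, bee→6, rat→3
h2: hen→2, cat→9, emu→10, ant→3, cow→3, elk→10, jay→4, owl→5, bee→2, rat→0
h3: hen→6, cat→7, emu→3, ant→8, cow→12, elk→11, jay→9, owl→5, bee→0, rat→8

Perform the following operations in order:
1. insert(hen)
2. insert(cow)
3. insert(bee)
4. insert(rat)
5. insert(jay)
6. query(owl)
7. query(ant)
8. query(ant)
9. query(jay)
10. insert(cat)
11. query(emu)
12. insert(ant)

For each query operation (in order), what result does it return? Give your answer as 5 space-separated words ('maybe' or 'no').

Answer: no no no maybe no

Derivation:
Start: bits=0000000000000
Op 1: insert hen -> sets bits 2 6 11 -> bits=0010001000010
Op 2: insert cow -> sets bits 3 11 12 -> bits=0011001000011
Op 3: insert bee -> sets bits 0 2 6 -> bits=1011001000011
Op 4: insert rat -> sets bits 0 3 8 -> bits=1011001010011
Op 5: insert jay -> sets bits 3 4 9 -> bits=1011101011011
Op 6: query owl -> checks bit3=1, bit5=0 (has a 0) -> no
Op 7: query ant -> checks bit1=0, bit3=1, bit8=1 (has a 0) -> no
Op 8: query ant -> checks bit1=0, bit3=1, bit8=1 (has a 0) -> no
Op 9: query jay -> checks bit3=1, bit4=1, bit9=1 (all 1) -> maybe
Op 10: insert cat -> sets bits 3 7 9 -> bits=1011101111011
Op 11: query emu -> checks bit3=1, bit8=1, bit10=0 (has a 0) -> no
Op 12: insert ant -> sets bits 1 3 8 -> bits=1111101111011
Query results in order: no no no maybe no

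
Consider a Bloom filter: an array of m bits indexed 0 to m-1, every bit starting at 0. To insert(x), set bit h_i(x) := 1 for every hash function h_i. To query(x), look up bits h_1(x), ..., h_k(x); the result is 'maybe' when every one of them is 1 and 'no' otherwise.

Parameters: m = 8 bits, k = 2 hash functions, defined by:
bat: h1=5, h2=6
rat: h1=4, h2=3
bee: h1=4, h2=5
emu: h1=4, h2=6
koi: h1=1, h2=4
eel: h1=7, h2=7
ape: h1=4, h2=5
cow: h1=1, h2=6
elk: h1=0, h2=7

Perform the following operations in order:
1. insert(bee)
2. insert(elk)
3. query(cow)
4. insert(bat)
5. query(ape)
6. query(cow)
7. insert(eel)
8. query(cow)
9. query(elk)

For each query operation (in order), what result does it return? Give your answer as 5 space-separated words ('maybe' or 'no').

Start: bits=00000000
Op 1: insert bee -> sets bits 4 5 -> bits=00001100
Op 2: insert elk -> sets bits 0 7 -> bits=10001101
Op 3: query cow -> checks bit1=0, bit6=0 (has a 0) -> no
Op 4: insert bat -> sets bits 5 6 -> bits=10001111
Op 5: query ape -> checks bit4=1, bit5=1 (all 1) -> maybe
Op 6: query cow -> checks bit1=0, bit6=1 (has a 0) -> no
Op 7: insert eel -> sets bits 7 -> bits=10001111
Op 8: query cow -> checks bit1=0, bit6=1 (has a 0) -> no
Op 9: query elk -> checks bit0=1, bit7=1 (all 1) -> maybe
Query results in order: no maybe no no maybe

Answer: no maybe no no maybe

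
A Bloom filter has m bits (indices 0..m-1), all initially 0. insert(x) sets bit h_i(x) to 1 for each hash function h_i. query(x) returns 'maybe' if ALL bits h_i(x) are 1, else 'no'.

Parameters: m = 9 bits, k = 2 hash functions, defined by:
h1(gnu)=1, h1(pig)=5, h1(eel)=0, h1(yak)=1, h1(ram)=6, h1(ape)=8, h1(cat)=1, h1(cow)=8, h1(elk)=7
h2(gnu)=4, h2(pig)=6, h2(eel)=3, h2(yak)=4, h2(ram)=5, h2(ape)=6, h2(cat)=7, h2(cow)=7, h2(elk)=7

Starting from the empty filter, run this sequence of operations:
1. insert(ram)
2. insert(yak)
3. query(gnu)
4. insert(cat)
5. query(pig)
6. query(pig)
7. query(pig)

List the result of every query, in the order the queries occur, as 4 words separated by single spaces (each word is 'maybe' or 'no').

Answer: maybe maybe maybe maybe

Derivation:
Start: bits=000000000
Op 1: insert ram -> sets bits 5 6 -> bits=000001100
Op 2: insert yak -> sets bits 1 4 -> bits=010011100
Op 3: query gnu -> checks bit1=1, bit4=1 (all 1) -> maybe
Op 4: insert cat -> sets bits 1 7 -> bits=010011110
Op 5: query pig -> checks bit5=1, bit6=1 (all 1) -> maybe
Op 6: query pig -> checks bit5=1, bit6=1 (all 1) -> maybe
Op 7: query pig -> checks bit5=1, bit6=1 (all 1) -> maybe
Query results in order: maybe maybe maybe maybe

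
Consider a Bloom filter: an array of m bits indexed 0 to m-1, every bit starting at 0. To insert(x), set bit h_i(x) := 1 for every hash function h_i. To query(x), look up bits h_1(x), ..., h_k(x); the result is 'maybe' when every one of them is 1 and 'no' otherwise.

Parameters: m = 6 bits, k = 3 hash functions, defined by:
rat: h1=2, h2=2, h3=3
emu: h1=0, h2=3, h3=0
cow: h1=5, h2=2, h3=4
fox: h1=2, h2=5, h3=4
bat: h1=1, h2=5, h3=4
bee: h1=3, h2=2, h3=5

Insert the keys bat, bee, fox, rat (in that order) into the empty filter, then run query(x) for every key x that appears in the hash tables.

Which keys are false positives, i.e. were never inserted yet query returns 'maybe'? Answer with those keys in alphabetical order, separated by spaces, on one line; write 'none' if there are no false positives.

Start: bits=000000
After insert 'bat': sets bits 1 4 5 -> bits=010011
After insert 'bee': sets bits 2 3 5 -> bits=011111
After insert 'fox': sets bits 2 4 5 -> bits=011111
After insert 'rat': sets bits 2 3 -> bits=011111
Not inserted: cow emu — query each against bits=011111:
query cow: checks bit2=1, bit4=1, bit5=1 (all 1) -> maybe => FALSE POSITIVE
query emu: checks bit0=0, bit3=1 (has a 0) -> no => not a false positive
False positives (alphabetical): cow

Answer: cow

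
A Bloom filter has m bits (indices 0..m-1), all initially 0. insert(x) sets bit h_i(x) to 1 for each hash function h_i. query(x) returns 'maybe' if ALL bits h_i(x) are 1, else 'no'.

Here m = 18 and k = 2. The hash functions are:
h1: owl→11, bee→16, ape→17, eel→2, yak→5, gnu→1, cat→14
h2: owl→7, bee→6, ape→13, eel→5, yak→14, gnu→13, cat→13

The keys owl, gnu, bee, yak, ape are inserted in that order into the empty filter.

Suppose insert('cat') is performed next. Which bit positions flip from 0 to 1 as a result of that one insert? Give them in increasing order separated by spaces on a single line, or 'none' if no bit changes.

Answer: none

Derivation:
Start: bits=000000000000000000
After insert 'owl': sets bits 7 11 -> bits=000000010001000000
After insert 'gnu': sets bits 1 13 -> bits=010000010001010000
After insert 'bee': sets bits 6 16 -> bits=010000110001010010
After insert 'yak': sets bits 5 14 -> bits=010001110001011010
After insert 'ape': sets bits 13 17 -> bits=010001110001011011
insert 'cat' would touch bits 13 14; currently bit13=1, bit14=1
Bits that are 0 among those (would change 0->1): none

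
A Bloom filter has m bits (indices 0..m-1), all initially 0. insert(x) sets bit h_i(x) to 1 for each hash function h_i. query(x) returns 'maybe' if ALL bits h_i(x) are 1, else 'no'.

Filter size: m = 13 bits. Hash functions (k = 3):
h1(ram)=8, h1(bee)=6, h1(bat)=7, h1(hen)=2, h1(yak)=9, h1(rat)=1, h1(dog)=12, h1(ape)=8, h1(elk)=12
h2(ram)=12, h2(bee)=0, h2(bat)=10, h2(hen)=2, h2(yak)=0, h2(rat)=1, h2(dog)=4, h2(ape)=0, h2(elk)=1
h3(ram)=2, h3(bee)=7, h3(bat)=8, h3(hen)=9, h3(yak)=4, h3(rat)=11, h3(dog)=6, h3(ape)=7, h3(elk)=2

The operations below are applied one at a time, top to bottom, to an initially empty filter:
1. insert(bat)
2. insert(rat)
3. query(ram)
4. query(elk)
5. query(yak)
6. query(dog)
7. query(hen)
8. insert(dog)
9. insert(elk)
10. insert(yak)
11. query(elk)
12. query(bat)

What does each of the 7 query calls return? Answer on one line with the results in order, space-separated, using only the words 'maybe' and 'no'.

Answer: no no no no no maybe maybe

Derivation:
Start: bits=0000000000000
Op 1: insert bat -> sets bits 7 8 10 -> bits=0000000110100
Op 2: insert rat -> sets bits 1 11 -> bits=0100000110110
Op 3: query ram -> checks bit2=0, bit8=1, bit12=0 (has a 0) -> no
Op 4: query elk -> checks bit1=1, bit2=0, bit12=0 (has a 0) -> no
Op 5: query yak -> checks bit0=0, bit4=0, bit9=0 (has a 0) -> no
Op 6: query dog -> checks bit4=0, bit6=0, bit12=0 (has a 0) -> no
Op 7: query hen -> checks bit2=0, bit9=0 (has a 0) -> no
Op 8: insert dog -> sets bits 4 6 12 -> bits=0100101110111
Op 9: insert elk -> sets bits 1 2 12 -> bits=0110101110111
Op 10: insert yak -> sets bits 0 4 9 -> bits=1110101111111
Op 11: query elk -> checks bit1=1, bit2=1, bit12=1 (all 1) -> maybe
Op 12: query bat -> checks bit7=1, bit8=1, bit10=1 (all 1) -> maybe
Query results in order: no no no no no maybe maybe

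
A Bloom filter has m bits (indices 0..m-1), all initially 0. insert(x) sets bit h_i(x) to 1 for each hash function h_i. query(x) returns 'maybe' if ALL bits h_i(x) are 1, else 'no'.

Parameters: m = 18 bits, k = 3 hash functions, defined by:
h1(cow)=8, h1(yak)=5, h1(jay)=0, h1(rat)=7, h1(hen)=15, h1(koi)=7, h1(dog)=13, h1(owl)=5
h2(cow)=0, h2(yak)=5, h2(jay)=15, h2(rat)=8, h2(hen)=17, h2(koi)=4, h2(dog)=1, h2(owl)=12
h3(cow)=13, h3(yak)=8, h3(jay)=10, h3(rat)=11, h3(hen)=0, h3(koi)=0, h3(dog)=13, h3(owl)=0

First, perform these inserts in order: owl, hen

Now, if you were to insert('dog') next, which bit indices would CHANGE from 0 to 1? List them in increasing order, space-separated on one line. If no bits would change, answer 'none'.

Answer: 1 13

Derivation:
Start: bits=000000000000000000
After insert 'owl': sets bits 0 5 12 -> bits=100001000000100000
After insert 'hen': sets bits 0 15 17 -> bits=100001000000100101
insert 'dog' would touch bits 1 13; currently bit1=0, bit13=0
Bits that are 0 among those (would change 0->1): 1 13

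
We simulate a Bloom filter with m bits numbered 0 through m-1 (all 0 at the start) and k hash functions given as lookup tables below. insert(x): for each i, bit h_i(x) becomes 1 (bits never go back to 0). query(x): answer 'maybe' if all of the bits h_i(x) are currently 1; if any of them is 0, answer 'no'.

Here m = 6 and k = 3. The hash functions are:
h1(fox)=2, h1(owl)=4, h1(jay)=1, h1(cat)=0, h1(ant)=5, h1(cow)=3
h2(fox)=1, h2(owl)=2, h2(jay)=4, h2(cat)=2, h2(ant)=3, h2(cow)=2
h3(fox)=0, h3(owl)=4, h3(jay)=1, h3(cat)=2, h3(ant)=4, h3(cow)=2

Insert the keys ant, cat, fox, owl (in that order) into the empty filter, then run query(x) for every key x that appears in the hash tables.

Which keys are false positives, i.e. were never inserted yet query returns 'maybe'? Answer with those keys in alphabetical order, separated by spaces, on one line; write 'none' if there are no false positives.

Start: bits=000000
After insert 'ant': sets bits 3 4 5 -> bits=000111
After insert 'cat': sets bits 0 2 -> bits=101111
After insert 'fox': sets bits 0 1 2 -> bits=111111
After insert 'owl': sets bits 2 4 -> bits=111111
Not inserted: cow jay — query each against bits=111111:
query cow: checks bit2=1, bit3=1 (all 1) -> maybe => FALSE POSITIVE
query jay: checks bit1=1, bit4=1 (all 1) -> maybe => FALSE POSITIVE
False positives (alphabetical): cow jay

Answer: cow jay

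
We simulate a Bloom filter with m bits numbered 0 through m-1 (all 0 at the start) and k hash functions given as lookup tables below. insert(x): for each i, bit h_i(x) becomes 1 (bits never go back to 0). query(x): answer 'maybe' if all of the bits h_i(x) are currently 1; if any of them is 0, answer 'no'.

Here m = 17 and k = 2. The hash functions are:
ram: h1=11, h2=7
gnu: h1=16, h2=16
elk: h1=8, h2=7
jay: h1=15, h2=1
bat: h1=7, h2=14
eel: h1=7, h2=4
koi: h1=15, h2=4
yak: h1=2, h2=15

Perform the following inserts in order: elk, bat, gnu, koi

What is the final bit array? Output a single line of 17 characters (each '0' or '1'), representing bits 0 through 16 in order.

Start: bits=00000000000000000
After insert 'elk': sets bits 7 8 -> bits=00000001100000000
After insert 'bat': sets bits 7 14 -> bits=00000001100000100
After insert 'gnu': sets bits 16 -> bits=00000001100000101
After insert 'koi': sets bits 4 15 -> bits=00001001100000111

Answer: 00001001100000111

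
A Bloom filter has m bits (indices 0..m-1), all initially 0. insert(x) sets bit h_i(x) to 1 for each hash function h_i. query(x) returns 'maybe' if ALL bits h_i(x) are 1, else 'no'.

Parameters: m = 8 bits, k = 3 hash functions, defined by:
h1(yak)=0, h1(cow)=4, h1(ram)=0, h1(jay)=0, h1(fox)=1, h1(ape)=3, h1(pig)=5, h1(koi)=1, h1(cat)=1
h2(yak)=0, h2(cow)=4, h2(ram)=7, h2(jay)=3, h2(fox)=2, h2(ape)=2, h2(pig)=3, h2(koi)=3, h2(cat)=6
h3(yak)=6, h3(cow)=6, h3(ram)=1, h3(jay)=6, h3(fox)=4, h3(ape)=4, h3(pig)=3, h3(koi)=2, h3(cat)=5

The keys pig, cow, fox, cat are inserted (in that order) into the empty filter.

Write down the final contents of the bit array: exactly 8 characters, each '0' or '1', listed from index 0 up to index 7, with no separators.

Answer: 01111110

Derivation:
Start: bits=00000000
After insert 'pig': sets bits 3 5 -> bits=00010100
After insert 'cow': sets bits 4 6 -> bits=00011110
After insert 'fox': sets bits 1 2 4 -> bits=01111110
After insert 'cat': sets bits 1 5 6 -> bits=01111110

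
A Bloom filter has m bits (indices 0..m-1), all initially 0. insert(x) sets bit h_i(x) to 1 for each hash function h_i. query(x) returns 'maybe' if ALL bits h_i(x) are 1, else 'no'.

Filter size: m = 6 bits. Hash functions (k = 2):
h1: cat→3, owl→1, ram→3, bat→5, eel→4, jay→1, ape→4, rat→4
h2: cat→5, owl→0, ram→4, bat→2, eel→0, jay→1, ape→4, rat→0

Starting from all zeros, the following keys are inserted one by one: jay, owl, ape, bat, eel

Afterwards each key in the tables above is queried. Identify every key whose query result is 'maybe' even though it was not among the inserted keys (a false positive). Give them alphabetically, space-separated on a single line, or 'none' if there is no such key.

Start: bits=000000
After insert 'jay': sets bits 1 -> bits=010000
After insert 'owl': sets bits 0 1 -> bits=110000
After insert 'ape': sets bits 4 -> bits=110010
After insert 'bat': sets bits 2 5 -> bits=111011
After insert 'eel': sets bits 0 4 -> bits=111011
Not inserted: cat ram rat — query each against bits=111011:
query cat: checks bit3=0, bit5=1 (has a 0) -> no => not a false positive
query ram: checks bit3=0, bit4=1 (has a 0) -> no => not a false positive
query rat: checks bit0=1, bit4=1 (all 1) -> maybe => FALSE POSITIVE
False positives (alphabetical): rat

Answer: rat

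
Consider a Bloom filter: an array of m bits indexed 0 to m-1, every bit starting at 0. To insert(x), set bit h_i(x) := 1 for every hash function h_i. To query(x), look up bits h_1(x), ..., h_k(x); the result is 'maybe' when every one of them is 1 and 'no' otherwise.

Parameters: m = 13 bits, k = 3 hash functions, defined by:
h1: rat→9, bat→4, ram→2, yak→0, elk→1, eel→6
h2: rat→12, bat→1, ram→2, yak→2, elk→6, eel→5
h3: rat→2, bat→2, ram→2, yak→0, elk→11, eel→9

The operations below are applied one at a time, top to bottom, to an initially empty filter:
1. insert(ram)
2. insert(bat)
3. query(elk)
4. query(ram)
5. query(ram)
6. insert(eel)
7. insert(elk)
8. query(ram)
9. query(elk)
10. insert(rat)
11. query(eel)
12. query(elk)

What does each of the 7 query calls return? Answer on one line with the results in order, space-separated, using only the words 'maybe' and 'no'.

Answer: no maybe maybe maybe maybe maybe maybe

Derivation:
Start: bits=0000000000000
Op 1: insert ram -> sets bits 2 -> bits=0010000000000
Op 2: insert bat -> sets bits 1 2 4 -> bits=0110100000000
Op 3: query elk -> checks bit1=1, bit6=0, bit11=0 (has a 0) -> no
Op 4: query ram -> checks bit2=1 (all 1) -> maybe
Op 5: query ram -> checks bit2=1 (all 1) -> maybe
Op 6: insert eel -> sets bits 5 6 9 -> bits=0110111001000
Op 7: insert elk -> sets bits 1 6 11 -> bits=0110111001010
Op 8: query ram -> checks bit2=1 (all 1) -> maybe
Op 9: query elk -> checks bit1=1, bit6=1, bit11=1 (all 1) -> maybe
Op 10: insert rat -> sets bits 2 9 12 -> bits=0110111001011
Op 11: query eel -> checks bit5=1, bit6=1, bit9=1 (all 1) -> maybe
Op 12: query elk -> checks bit1=1, bit6=1, bit11=1 (all 1) -> maybe
Query results in order: no maybe maybe maybe maybe maybe maybe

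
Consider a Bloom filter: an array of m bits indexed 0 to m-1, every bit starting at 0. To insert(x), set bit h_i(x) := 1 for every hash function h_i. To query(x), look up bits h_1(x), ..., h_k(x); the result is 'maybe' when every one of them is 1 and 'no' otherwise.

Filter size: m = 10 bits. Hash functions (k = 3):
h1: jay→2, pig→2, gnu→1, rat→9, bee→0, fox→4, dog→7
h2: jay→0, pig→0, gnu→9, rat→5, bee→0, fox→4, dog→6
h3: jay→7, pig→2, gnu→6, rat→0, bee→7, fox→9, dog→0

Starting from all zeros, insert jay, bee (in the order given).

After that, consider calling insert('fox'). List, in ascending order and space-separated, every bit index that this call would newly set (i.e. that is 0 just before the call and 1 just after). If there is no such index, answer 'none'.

Answer: 4 9

Derivation:
Start: bits=0000000000
After insert 'jay': sets bits 0 2 7 -> bits=1010000100
After insert 'bee': sets bits 0 7 -> bits=1010000100
insert 'fox' would touch bits 4 9; currently bit4=0, bit9=0
Bits that are 0 among those (would change 0->1): 4 9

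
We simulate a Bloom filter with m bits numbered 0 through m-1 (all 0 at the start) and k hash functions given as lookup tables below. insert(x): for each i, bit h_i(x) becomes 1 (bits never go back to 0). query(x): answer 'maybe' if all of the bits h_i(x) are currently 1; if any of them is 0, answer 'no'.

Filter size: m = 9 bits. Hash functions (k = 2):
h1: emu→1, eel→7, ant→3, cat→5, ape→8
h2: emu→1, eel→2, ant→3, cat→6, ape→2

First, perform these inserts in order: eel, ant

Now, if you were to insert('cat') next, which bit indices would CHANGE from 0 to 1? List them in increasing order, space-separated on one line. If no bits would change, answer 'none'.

Start: bits=000000000
After insert 'eel': sets bits 2 7 -> bits=001000010
After insert 'ant': sets bits 3 -> bits=001100010
insert 'cat' would touch bits 5 6; currently bit5=0, bit6=0
Bits that are 0 among those (would change 0->1): 5 6

Answer: 5 6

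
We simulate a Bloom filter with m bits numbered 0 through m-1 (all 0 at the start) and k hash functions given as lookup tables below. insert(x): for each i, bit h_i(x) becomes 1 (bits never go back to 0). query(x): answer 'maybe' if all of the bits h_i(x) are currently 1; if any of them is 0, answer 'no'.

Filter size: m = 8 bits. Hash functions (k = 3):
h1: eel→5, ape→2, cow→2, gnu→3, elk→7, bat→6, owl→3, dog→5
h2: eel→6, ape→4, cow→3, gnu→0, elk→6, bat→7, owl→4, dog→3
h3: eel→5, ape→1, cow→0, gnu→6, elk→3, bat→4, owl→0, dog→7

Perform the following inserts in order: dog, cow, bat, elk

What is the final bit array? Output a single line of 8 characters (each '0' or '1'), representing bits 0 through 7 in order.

Answer: 10111111

Derivation:
Start: bits=00000000
After insert 'dog': sets bits 3 5 7 -> bits=00010101
After insert 'cow': sets bits 0 2 3 -> bits=10110101
After insert 'bat': sets bits 4 6 7 -> bits=10111111
After insert 'elk': sets bits 3 6 7 -> bits=10111111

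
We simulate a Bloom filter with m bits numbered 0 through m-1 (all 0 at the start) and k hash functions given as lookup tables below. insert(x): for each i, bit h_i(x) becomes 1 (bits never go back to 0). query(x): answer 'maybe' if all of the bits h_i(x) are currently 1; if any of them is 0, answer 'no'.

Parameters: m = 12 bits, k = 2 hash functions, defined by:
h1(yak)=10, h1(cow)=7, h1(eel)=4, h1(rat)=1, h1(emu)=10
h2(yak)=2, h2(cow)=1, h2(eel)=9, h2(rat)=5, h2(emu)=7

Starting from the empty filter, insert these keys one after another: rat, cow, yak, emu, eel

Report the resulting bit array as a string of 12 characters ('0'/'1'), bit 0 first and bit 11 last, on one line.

Start: bits=000000000000
After insert 'rat': sets bits 1 5 -> bits=010001000000
After insert 'cow': sets bits 1 7 -> bits=010001010000
After insert 'yak': sets bits 2 10 -> bits=011001010010
After insert 'emu': sets bits 7 10 -> bits=011001010010
After insert 'eel': sets bits 4 9 -> bits=011011010110

Answer: 011011010110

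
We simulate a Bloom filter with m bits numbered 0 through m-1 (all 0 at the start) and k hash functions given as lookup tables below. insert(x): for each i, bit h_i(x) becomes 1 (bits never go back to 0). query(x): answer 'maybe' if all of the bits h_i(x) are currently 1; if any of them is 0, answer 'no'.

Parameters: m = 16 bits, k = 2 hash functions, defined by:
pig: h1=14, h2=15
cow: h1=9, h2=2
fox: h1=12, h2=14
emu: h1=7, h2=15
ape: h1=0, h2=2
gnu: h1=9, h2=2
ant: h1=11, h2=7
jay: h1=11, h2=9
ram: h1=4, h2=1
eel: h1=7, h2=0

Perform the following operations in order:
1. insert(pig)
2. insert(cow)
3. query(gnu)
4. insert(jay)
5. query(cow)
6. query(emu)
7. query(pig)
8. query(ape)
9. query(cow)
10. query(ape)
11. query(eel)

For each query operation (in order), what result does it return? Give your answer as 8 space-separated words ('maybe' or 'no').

Answer: maybe maybe no maybe no maybe no no

Derivation:
Start: bits=0000000000000000
Op 1: insert pig -> sets bits 14 15 -> bits=0000000000000011
Op 2: insert cow -> sets bits 2 9 -> bits=0010000001000011
Op 3: query gnu -> checks bit2=1, bit9=1 (all 1) -> maybe
Op 4: insert jay -> sets bits 9 11 -> bits=0010000001010011
Op 5: query cow -> checks bit2=1, bit9=1 (all 1) -> maybe
Op 6: query emu -> checks bit7=0, bit15=1 (has a 0) -> no
Op 7: query pig -> checks bit14=1, bit15=1 (all 1) -> maybe
Op 8: query ape -> checks bit0=0, bit2=1 (has a 0) -> no
Op 9: query cow -> checks bit2=1, bit9=1 (all 1) -> maybe
Op 10: query ape -> checks bit0=0, bit2=1 (has a 0) -> no
Op 11: query eel -> checks bit0=0, bit7=0 (has a 0) -> no
Query results in order: maybe maybe no maybe no maybe no no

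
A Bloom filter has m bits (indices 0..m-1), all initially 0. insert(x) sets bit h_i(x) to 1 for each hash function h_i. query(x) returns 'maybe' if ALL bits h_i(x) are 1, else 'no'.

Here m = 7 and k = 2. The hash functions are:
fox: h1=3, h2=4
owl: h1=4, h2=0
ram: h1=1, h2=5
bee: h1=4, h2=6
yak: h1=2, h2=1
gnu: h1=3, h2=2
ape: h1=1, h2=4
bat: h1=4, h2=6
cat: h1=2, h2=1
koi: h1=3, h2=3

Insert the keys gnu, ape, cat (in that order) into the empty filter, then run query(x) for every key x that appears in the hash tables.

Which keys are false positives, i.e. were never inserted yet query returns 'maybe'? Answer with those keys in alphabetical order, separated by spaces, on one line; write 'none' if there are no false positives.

Answer: fox koi yak

Derivation:
Start: bits=0000000
After insert 'gnu': sets bits 2 3 -> bits=0011000
After insert 'ape': sets bits 1 4 -> bits=0111100
After insert 'cat': sets bits 1 2 -> bits=0111100
Not inserted: bat bee fox koi owl ram yak — query each against bits=0111100:
query bat: checks bit4=1, bit6=0 (has a 0) -> no => not a false positive
query bee: checks bit4=1, bit6=0 (has a 0) -> no => not a false positive
query fox: checks bit3=1, bit4=1 (all 1) -> maybe => FALSE POSITIVE
query koi: checks bit3=1 (all 1) -> maybe => FALSE POSITIVE
query owl: checks bit0=0, bit4=1 (has a 0) -> no => not a false positive
query ram: checks bit1=1, bit5=0 (has a 0) -> no => not a false positive
query yak: checks bit1=1, bit2=1 (all 1) -> maybe => FALSE POSITIVE
False positives (alphabetical): fox koi yak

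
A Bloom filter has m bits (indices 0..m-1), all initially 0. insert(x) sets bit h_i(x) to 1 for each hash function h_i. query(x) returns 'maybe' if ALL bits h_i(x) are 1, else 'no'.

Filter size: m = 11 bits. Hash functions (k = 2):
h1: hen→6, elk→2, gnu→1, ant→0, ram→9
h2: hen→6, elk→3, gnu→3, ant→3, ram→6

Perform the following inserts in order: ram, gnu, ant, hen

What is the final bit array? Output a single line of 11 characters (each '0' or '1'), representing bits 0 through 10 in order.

Start: bits=00000000000
After insert 'ram': sets bits 6 9 -> bits=00000010010
After insert 'gnu': sets bits 1 3 -> bits=01010010010
After insert 'ant': sets bits 0 3 -> bits=11010010010
After insert 'hen': sets bits 6 -> bits=11010010010

Answer: 11010010010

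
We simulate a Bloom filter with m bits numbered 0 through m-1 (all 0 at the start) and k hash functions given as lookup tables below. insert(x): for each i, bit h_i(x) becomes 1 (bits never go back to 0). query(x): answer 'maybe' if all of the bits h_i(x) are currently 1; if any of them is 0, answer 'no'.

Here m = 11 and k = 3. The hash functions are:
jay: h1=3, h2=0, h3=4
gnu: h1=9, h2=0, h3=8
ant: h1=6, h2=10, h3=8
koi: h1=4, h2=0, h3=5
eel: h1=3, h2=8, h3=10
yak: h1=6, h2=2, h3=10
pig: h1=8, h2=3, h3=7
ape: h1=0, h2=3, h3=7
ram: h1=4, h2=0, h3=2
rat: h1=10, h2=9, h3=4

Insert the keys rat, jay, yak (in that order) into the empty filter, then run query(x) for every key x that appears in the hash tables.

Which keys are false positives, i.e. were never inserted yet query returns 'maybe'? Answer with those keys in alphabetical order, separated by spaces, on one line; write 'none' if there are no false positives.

Answer: ram

Derivation:
Start: bits=00000000000
After insert 'rat': sets bits 4 9 10 -> bits=00001000011
After insert 'jay': sets bits 0 3 4 -> bits=10011000011
After insert 'yak': sets bits 2 6 10 -> bits=10111010011
Not inserted: ant ape eel gnu koi pig ram — query each against bits=10111010011:
query ant: checks bit6=1, bit8=0, bit10=1 (has a 0) -> no => not a false positive
query ape: checks bit0=1, bit3=1, bit7=0 (has a 0) -> no => not a false positive
query eel: checks bit3=1, bit8=0, bit10=1 (has a 0) -> no => not a false positive
query gnu: checks bit0=1, bit8=0, bit9=1 (has a 0) -> no => not a false positive
query koi: checks bit0=1, bit4=1, bit5=0 (has a 0) -> no => not a false positive
query pig: checks bit3=1, bit7=0, bit8=0 (has a 0) -> no => not a false positive
query ram: checks bit0=1, bit2=1, bit4=1 (all 1) -> maybe => FALSE POSITIVE
False positives (alphabetical): ram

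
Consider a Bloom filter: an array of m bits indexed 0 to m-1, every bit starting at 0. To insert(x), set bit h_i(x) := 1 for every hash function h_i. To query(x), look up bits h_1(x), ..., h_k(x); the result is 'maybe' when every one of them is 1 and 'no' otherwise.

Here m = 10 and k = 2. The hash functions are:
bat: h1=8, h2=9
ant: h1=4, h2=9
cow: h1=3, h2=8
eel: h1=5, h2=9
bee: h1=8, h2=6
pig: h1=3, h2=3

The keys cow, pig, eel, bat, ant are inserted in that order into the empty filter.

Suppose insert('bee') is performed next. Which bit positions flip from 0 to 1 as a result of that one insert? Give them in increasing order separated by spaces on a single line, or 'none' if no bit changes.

Answer: 6

Derivation:
Start: bits=0000000000
After insert 'cow': sets bits 3 8 -> bits=0001000010
After insert 'pig': sets bits 3 -> bits=0001000010
After insert 'eel': sets bits 5 9 -> bits=0001010011
After insert 'bat': sets bits 8 9 -> bits=0001010011
After insert 'ant': sets bits 4 9 -> bits=0001110011
insert 'bee' would touch bits 6 8; currently bit6=0, bit8=1
Bits that are 0 among those (would change 0->1): 6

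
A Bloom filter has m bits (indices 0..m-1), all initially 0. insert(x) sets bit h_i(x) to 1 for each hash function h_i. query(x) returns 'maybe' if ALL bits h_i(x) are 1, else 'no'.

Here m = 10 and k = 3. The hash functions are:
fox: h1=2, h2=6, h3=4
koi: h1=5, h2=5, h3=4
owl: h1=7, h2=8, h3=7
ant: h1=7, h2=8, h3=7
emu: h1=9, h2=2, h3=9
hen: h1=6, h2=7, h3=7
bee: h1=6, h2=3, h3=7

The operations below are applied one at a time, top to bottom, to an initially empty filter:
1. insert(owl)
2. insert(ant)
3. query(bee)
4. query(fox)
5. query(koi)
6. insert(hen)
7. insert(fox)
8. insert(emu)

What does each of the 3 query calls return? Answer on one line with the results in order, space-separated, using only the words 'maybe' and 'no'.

Answer: no no no

Derivation:
Start: bits=0000000000
Op 1: insert owl -> sets bits 7 8 -> bits=0000000110
Op 2: insert ant -> sets bits 7 8 -> bits=0000000110
Op 3: query bee -> checks bit3=0, bit6=0, bit7=1 (has a 0) -> no
Op 4: query fox -> checks bit2=0, bit4=0, bit6=0 (has a 0) -> no
Op 5: query koi -> checks bit4=0, bit5=0 (has a 0) -> no
Op 6: insert hen -> sets bits 6 7 -> bits=0000001110
Op 7: insert fox -> sets bits 2 4 6 -> bits=0010101110
Op 8: insert emu -> sets bits 2 9 -> bits=0010101111
Query results in order: no no no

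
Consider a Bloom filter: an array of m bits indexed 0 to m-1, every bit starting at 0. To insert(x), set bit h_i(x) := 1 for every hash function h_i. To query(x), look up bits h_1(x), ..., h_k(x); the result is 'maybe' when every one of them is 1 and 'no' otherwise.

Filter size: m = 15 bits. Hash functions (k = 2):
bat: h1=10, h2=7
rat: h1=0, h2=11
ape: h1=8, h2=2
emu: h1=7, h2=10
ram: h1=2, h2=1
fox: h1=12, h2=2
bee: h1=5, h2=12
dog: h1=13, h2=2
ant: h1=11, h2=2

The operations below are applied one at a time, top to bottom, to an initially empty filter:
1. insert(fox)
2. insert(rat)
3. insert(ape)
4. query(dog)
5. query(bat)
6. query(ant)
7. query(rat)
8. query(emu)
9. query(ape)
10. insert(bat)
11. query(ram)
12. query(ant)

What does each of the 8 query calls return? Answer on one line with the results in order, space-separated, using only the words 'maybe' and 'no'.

Answer: no no maybe maybe no maybe no maybe

Derivation:
Start: bits=000000000000000
Op 1: insert fox -> sets bits 2 12 -> bits=001000000000100
Op 2: insert rat -> sets bits 0 11 -> bits=101000000001100
Op 3: insert ape -> sets bits 2 8 -> bits=101000001001100
Op 4: query dog -> checks bit2=1, bit13=0 (has a 0) -> no
Op 5: query bat -> checks bit7=0, bit10=0 (has a 0) -> no
Op 6: query ant -> checks bit2=1, bit11=1 (all 1) -> maybe
Op 7: query rat -> checks bit0=1, bit11=1 (all 1) -> maybe
Op 8: query emu -> checks bit7=0, bit10=0 (has a 0) -> no
Op 9: query ape -> checks bit2=1, bit8=1 (all 1) -> maybe
Op 10: insert bat -> sets bits 7 10 -> bits=101000011011100
Op 11: query ram -> checks bit1=0, bit2=1 (has a 0) -> no
Op 12: query ant -> checks bit2=1, bit11=1 (all 1) -> maybe
Query results in order: no no maybe maybe no maybe no maybe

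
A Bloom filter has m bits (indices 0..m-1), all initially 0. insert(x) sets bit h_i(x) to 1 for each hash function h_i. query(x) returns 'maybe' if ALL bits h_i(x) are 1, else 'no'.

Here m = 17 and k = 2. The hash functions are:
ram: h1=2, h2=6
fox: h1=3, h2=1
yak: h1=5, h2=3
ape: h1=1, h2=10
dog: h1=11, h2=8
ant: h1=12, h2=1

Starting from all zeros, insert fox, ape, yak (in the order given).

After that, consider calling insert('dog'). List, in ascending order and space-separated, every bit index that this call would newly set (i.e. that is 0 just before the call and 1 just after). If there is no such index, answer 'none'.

Start: bits=00000000000000000
After insert 'fox': sets bits 1 3 -> bits=01010000000000000
After insert 'ape': sets bits 1 10 -> bits=01010000001000000
After insert 'yak': sets bits 3 5 -> bits=01010100001000000
insert 'dog' would touch bits 8 11; currently bit8=0, bit11=0
Bits that are 0 among those (would change 0->1): 8 11

Answer: 8 11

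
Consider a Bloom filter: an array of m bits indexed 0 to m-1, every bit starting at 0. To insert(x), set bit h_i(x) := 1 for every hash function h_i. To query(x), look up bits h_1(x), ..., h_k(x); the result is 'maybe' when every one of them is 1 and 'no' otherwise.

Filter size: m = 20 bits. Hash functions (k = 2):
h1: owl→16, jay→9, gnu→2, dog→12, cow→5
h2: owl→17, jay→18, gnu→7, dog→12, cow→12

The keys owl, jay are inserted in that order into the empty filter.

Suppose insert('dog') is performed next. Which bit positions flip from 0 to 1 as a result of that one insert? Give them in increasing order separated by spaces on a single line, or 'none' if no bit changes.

Start: bits=00000000000000000000
After insert 'owl': sets bits 16 17 -> bits=00000000000000001100
After insert 'jay': sets bits 9 18 -> bits=00000000010000001110
insert 'dog' would touch bits 12; currently bit12=0
Bits that are 0 among those (would change 0->1): 12

Answer: 12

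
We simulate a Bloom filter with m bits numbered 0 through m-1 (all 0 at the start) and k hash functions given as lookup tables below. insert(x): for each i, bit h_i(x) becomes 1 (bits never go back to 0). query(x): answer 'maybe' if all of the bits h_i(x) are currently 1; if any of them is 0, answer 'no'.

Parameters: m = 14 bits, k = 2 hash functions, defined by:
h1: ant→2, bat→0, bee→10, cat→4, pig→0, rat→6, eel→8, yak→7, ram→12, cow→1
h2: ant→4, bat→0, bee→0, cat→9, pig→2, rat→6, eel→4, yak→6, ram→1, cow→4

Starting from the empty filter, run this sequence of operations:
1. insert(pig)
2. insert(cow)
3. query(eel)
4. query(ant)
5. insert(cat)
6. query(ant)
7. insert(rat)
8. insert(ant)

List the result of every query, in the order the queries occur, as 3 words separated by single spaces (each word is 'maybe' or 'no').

Answer: no maybe maybe

Derivation:
Start: bits=00000000000000
Op 1: insert pig -> sets bits 0 2 -> bits=10100000000000
Op 2: insert cow -> sets bits 1 4 -> bits=11101000000000
Op 3: query eel -> checks bit4=1, bit8=0 (has a 0) -> no
Op 4: query ant -> checks bit2=1, bit4=1 (all 1) -> maybe
Op 5: insert cat -> sets bits 4 9 -> bits=11101000010000
Op 6: query ant -> checks bit2=1, bit4=1 (all 1) -> maybe
Op 7: insert rat -> sets bits 6 -> bits=11101010010000
Op 8: insert ant -> sets bits 2 4 -> bits=11101010010000
Query results in order: no maybe maybe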